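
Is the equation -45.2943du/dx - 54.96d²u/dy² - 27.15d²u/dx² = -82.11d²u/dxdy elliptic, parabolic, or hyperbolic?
Rewriting in standard form: -27.15d²u/dx² + 82.11d²u/dxdy - 54.96d²u/dy² - 45.2943du/dx = 0. Computing B² - 4AC with A = -27.15, B = 82.11, C = -54.96: discriminant = 773.3961 (positive). Answer: hyperbolic.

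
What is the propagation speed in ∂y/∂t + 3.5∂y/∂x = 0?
Speed = 3.5. Information travels along x - 3.5t = const (rightward).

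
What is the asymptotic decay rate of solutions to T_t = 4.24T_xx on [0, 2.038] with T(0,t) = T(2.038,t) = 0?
Eigenvalues: λₙ = 4.24n²π²/2.038².
First three modes:
  n=1: λ₁ = 4.24π²/2.038² ≈ 10.075
  n=2: λ₂ = 16.96π²/2.038² ≈ 40.301 (4× faster decay)
  n=3: λ₃ = 38.16π²/2.038² ≈ 90.678 (9× faster decay)
As t → ∞, higher modes decay exponentially faster. The n=1 mode dominates: T ~ c₁ sin(πx/2.038) e^{-λ₁t}.
Decay rate: λ₁ = 4.24π²/2.038² ≈ 10.075.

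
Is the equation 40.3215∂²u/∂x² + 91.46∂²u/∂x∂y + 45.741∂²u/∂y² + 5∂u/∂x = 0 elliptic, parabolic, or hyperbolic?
Computing B² - 4AC with A = 40.3215, B = 91.46, C = 45.741: discriminant = 987.548674 (positive). Answer: hyperbolic.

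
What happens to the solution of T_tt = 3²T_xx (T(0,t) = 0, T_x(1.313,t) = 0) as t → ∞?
T oscillates (no decay). Energy is conserved; the solution oscillates indefinitely as standing waves.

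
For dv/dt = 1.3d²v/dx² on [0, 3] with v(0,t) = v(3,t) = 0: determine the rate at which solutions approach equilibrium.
Eigenvalues: λₙ = 1.3n²π²/3².
First three modes:
  n=1: λ₁ = 1.3π²/3² ≈ 1.426
  n=2: λ₂ = 5.2π²/3² ≈ 5.702 (4× faster decay)
  n=3: λ₃ = 11.7π²/3² ≈ 12.83 (9× faster decay)
As t → ∞, higher modes decay exponentially faster. The n=1 mode dominates: v ~ c₁ sin(πx/3) e^{-λ₁t}.
Decay rate: λ₁ = 1.3π²/3² ≈ 1.426.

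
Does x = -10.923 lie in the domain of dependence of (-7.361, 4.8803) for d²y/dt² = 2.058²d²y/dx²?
Yes. The domain of dependence is [-17.4046574, 2.6826574], and -10.923 ∈ [-17.4046574, 2.6826574].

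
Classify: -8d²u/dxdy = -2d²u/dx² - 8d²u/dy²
Rewriting in standard form: 2d²u/dx² - 8d²u/dxdy + 8d²u/dy² = 0. Parabolic (discriminant = 0).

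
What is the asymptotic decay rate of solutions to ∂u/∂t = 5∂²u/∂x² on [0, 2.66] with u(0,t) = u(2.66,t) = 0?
Eigenvalues: λₙ = 5n²π²/2.66².
First three modes:
  n=1: λ₁ = 5π²/2.66² ≈ 6.974
  n=2: λ₂ = 20π²/2.66² ≈ 27.898 (4× faster decay)
  n=3: λ₃ = 45π²/2.66² ≈ 62.77 (9× faster decay)
As t → ∞, higher modes decay exponentially faster. The n=1 mode dominates: u ~ c₁ sin(πx/2.66) e^{-λ₁t}.
Decay rate: λ₁ = 5π²/2.66² ≈ 6.974.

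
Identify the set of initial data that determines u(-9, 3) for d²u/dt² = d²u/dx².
Domain of dependence: [-12, -6]. Signals travel at speed 1, so data within |x - -9| ≤ 1·3 = 3 can reach the point.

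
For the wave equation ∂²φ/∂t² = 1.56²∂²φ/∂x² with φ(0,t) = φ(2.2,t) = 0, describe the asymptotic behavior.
φ oscillates (no decay). Energy is conserved; the solution oscillates indefinitely as standing waves.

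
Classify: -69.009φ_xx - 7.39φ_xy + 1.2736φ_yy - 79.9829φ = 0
Hyperbolic (discriminant = 406.1715496).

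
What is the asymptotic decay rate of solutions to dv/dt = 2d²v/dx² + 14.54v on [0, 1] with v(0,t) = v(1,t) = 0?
Eigenvalues: λₙ = 2n²π²/1² - 14.54.
First three modes:
  n=1: λ₁ = 2π² - 14.54 ≈ 5.199
  n=2: λ₂ = 8π² - 14.54 ≈ 64.417
  n=3: λ₃ = 18π² - 14.54 ≈ 163.113
Since 2π² ≈ 19.739 > 14.54, all λₙ > 0.
The n=1 mode decays slowest → dominates as t → ∞.
Asymptotic: v ~ c₁ sin(πx/1) e^{-λ₁t} with decay rate λ₁ ≈ 5.199.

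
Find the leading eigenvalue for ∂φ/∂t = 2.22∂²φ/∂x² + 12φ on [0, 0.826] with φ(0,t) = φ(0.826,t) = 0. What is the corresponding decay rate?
Eigenvalues: λₙ = 2.22n²π²/0.826² - 12.
First three modes:
  n=1: λ₁ = 2.22π²/0.826² - 12 ≈ 20.114
  n=2: λ₂ = 8.88π²/0.826² - 12 ≈ 116.455
  n=3: λ₃ = 19.98π²/0.826² - 12 ≈ 277.025
Since 2.22π²/0.826² ≈ 32.114 > 12, all λₙ > 0.
The n=1 mode decays slowest → dominates as t → ∞.
Asymptotic: φ ~ c₁ sin(πx/0.826) e^{-λ₁t} with decay rate λ₁ ≈ 20.114.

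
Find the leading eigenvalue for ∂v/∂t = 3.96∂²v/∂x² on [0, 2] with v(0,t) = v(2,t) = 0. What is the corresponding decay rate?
Eigenvalues: λₙ = 3.96n²π²/2².
First three modes:
  n=1: λ₁ = 3.96π²/2² ≈ 9.771
  n=2: λ₂ = 15.84π²/2² ≈ 39.084 (4× faster decay)
  n=3: λ₃ = 35.64π²/2² ≈ 87.938 (9× faster decay)
As t → ∞, higher modes decay exponentially faster. The n=1 mode dominates: v ~ c₁ sin(πx/2) e^{-λ₁t}.
Decay rate: λ₁ = 3.96π²/2² ≈ 9.771.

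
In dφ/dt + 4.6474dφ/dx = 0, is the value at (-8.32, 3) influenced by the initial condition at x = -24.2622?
No. Only data at x = -22.2622 affects (-8.32, 3). Advection has one-way propagation along characteristics.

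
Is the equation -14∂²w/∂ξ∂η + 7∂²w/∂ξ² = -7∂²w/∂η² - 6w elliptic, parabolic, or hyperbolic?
Rewriting in standard form: 7∂²w/∂ξ² - 14∂²w/∂ξ∂η + 7∂²w/∂η² + 6w = 0. Computing B² - 4AC with A = 7, B = -14, C = 7: discriminant = 0 (zero). Answer: parabolic.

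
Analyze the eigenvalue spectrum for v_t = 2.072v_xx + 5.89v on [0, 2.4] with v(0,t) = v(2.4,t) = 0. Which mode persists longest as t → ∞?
Eigenvalues: λₙ = 2.072n²π²/2.4² - 5.89.
First three modes:
  n=1: λ₁ = 2.072π²/2.4² - 5.89 ≈ -2.34
  n=2: λ₂ = 8.288π²/2.4² - 5.89 ≈ 8.311
  n=3: λ₃ = 18.648π²/2.4² - 5.89 ≈ 26.063
Since 2.072π²/2.4² ≈ 3.55 < 5.89, λ₁ < 0.
The n=1 mode grows fastest (−λₙ is largest for n=1) → dominates.
Asymptotic: v ~ c₁ sin(πx/2.4) e^{2.34t} (exponential growth at rate −λ₁ ≈ 2.34).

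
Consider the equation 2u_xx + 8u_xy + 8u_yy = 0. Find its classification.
Parabolic. (A = 2, B = 8, C = 8 gives B² - 4AC = 0.)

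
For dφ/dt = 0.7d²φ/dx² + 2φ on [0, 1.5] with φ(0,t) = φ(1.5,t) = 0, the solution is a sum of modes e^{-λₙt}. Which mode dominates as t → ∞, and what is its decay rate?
Eigenvalues: λₙ = 0.7n²π²/1.5² - 2.
First three modes:
  n=1: λ₁ = 0.7π²/1.5² - 2 ≈ 1.071
  n=2: λ₂ = 2.8π²/1.5² - 2 ≈ 10.282
  n=3: λ₃ = 6.3π²/1.5² - 2 ≈ 25.635
Since 0.7π²/1.5² ≈ 3.071 > 2, all λₙ > 0.
The n=1 mode decays slowest → dominates as t → ∞.
Asymptotic: φ ~ c₁ sin(πx/1.5) e^{-λ₁t} with decay rate λ₁ ≈ 1.071.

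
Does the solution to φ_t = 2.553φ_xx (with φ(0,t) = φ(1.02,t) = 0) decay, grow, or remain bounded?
φ → 0. Heat diffuses out through both boundaries.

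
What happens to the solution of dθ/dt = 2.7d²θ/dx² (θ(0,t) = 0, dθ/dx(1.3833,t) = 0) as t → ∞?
θ → 0. Heat escapes through the Dirichlet boundary.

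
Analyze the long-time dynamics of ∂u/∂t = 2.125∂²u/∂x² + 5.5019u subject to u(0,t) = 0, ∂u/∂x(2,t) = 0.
Long-time behavior: u grows unboundedly. Reaction dominates diffusion (r=5.5019 > κπ²/(4L²)≈1.31); solution grows exponentially.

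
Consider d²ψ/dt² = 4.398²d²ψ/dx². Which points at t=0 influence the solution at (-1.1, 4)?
Domain of dependence: [-18.692, 16.492]. Signals travel at speed 4.398, so data within |x - -1.1| ≤ 4.398·4 = 17.592 can reach the point.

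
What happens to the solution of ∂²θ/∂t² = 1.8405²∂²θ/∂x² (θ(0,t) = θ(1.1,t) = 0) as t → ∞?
θ oscillates (no decay). Energy is conserved; the solution oscillates indefinitely as standing waves.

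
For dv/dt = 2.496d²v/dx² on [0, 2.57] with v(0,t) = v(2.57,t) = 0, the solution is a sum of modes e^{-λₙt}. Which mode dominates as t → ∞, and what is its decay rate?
Eigenvalues: λₙ = 2.496n²π²/2.57².
First three modes:
  n=1: λ₁ = 2.496π²/2.57² ≈ 3.73
  n=2: λ₂ = 9.984π²/2.57² ≈ 14.919 (4× faster decay)
  n=3: λ₃ = 22.464π²/2.57² ≈ 33.568 (9× faster decay)
As t → ∞, higher modes decay exponentially faster. The n=1 mode dominates: v ~ c₁ sin(πx/2.57) e^{-λ₁t}.
Decay rate: λ₁ = 2.496π²/2.57² ≈ 3.73.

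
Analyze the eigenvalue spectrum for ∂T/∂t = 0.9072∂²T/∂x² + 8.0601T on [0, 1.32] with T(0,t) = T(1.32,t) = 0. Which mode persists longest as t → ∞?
Eigenvalues: λₙ = 0.9072n²π²/1.32² - 8.0601.
First three modes:
  n=1: λ₁ = 0.9072π²/1.32² - 8.0601 ≈ -2.921
  n=2: λ₂ = 3.6288π²/1.32² - 8.0601 ≈ 12.495
  n=3: λ₃ = 8.1648π²/1.32² - 8.0601 ≈ 38.188
Since 0.9072π²/1.32² ≈ 5.139 < 8.0601, λ₁ < 0.
The n=1 mode grows fastest (−λₙ is largest for n=1) → dominates.
Asymptotic: T ~ c₁ sin(πx/1.32) e^{2.921t} (exponential growth at rate −λ₁ ≈ 2.921).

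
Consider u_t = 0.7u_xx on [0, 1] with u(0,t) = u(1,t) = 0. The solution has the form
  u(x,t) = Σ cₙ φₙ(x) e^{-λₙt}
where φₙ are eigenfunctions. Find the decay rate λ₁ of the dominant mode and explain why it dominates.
Eigenvalues: λₙ = 0.7n²π².
First three modes:
  n=1: λ₁ = 0.7π² ≈ 6.909
  n=2: λ₂ = 2.8π² ≈ 27.635 (4× faster decay)
  n=3: λ₃ = 6.3π² ≈ 62.179 (9× faster decay)
As t → ∞, higher modes decay exponentially faster. The n=1 mode dominates: u ~ c₁ sin(πx) e^{-λ₁t}.
Decay rate: λ₁ = 0.7π² ≈ 6.909.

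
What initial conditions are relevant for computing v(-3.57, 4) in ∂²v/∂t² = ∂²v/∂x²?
Domain of dependence: [-7.57, 0.43]. Signals travel at speed 1, so data within |x - -3.57| ≤ 1·4 = 4 can reach the point.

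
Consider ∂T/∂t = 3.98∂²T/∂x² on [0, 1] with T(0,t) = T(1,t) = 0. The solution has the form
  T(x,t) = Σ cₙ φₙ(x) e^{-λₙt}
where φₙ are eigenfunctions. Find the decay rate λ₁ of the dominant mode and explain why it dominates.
Eigenvalues: λₙ = 3.98n²π².
First three modes:
  n=1: λ₁ = 3.98π² ≈ 39.281
  n=2: λ₂ = 15.92π² ≈ 157.124 (4× faster decay)
  n=3: λ₃ = 35.82π² ≈ 353.529 (9× faster decay)
As t → ∞, higher modes decay exponentially faster. The n=1 mode dominates: T ~ c₁ sin(πx) e^{-λ₁t}.
Decay rate: λ₁ = 3.98π² ≈ 39.281.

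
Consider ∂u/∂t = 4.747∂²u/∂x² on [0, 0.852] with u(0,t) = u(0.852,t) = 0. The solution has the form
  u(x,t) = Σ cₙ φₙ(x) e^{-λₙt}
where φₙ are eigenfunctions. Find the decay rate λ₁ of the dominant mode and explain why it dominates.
Eigenvalues: λₙ = 4.747n²π²/0.852².
First three modes:
  n=1: λ₁ = 4.747π²/0.852² ≈ 64.542
  n=2: λ₂ = 18.988π²/0.852² ≈ 258.166 (4× faster decay)
  n=3: λ₃ = 42.723π²/0.852² ≈ 580.874 (9× faster decay)
As t → ∞, higher modes decay exponentially faster. The n=1 mode dominates: u ~ c₁ sin(πx/0.852) e^{-λ₁t}.
Decay rate: λ₁ = 4.747π²/0.852² ≈ 64.542.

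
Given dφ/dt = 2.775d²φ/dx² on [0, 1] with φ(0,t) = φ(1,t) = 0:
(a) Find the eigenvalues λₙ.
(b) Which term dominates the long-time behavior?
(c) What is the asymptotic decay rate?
Eigenvalues: λₙ = 2.775n²π².
First three modes:
  n=1: λ₁ = 2.775π² ≈ 27.388
  n=2: λ₂ = 11.1π² ≈ 109.553 (4× faster decay)
  n=3: λ₃ = 24.975π² ≈ 246.493 (9× faster decay)
As t → ∞, higher modes decay exponentially faster. The n=1 mode dominates: φ ~ c₁ sin(πx) e^{-λ₁t}.
Decay rate: λ₁ = 2.775π² ≈ 27.388.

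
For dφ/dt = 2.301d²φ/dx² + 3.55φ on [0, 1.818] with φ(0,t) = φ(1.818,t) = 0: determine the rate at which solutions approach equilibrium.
Eigenvalues: λₙ = 2.301n²π²/1.818² - 3.55.
First three modes:
  n=1: λ₁ = 2.301π²/1.818² - 3.55 ≈ 3.321
  n=2: λ₂ = 9.204π²/1.818² - 3.55 ≈ 23.935
  n=3: λ₃ = 20.709π²/1.818² - 3.55 ≈ 58.29
Since 2.301π²/1.818² ≈ 6.871 > 3.55, all λₙ > 0.
The n=1 mode decays slowest → dominates as t → ∞.
Asymptotic: φ ~ c₁ sin(πx/1.818) e^{-λ₁t} with decay rate λ₁ ≈ 3.321.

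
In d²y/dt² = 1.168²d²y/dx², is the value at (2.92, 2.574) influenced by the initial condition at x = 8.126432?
No. The domain of dependence is [-0.086432, 5.926432], and 8.126432 is outside this interval.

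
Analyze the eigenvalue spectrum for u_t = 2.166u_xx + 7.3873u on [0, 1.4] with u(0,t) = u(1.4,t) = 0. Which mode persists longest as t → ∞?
Eigenvalues: λₙ = 2.166n²π²/1.4² - 7.3873.
First three modes:
  n=1: λ₁ = 2.166π²/1.4² - 7.3873 ≈ 3.52
  n=2: λ₂ = 8.664π²/1.4² - 7.3873 ≈ 36.24
  n=3: λ₃ = 19.494π²/1.4² - 7.3873 ≈ 90.775
Since 2.166π²/1.4² ≈ 10.907 > 7.3873, all λₙ > 0.
The n=1 mode decays slowest → dominates as t → ∞.
Asymptotic: u ~ c₁ sin(πx/1.4) e^{-λ₁t} with decay rate λ₁ ≈ 3.52.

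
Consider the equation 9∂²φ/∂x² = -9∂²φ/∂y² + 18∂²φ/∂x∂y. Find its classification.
Rewriting in standard form: 9∂²φ/∂x² - 18∂²φ/∂x∂y + 9∂²φ/∂y² = 0. Parabolic. (A = 9, B = -18, C = 9 gives B² - 4AC = 0.)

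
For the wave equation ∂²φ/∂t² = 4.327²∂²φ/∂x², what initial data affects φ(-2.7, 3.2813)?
Domain of dependence: [-16.8981851, 11.4981851]. Signals travel at speed 4.327, so data within |x - -2.7| ≤ 4.327·3.2813 = 14.1981851 can reach the point.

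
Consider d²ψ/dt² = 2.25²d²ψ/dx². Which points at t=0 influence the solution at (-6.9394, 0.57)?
Domain of dependence: [-8.2219, -5.6569]. Signals travel at speed 2.25, so data within |x - -6.9394| ≤ 2.25·0.57 = 1.2825 can reach the point.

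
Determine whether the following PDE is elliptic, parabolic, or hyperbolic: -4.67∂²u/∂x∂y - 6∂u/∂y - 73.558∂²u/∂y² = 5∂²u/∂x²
Rewriting in standard form: -5∂²u/∂x² - 4.67∂²u/∂x∂y - 73.558∂²u/∂y² - 6∂u/∂y = 0. Coefficients: A = -5, B = -4.67, C = -73.558. B² - 4AC = -1449.3511, which is negative, so the equation is elliptic.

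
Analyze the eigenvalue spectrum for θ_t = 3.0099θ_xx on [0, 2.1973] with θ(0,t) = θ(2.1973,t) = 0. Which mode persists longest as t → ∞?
Eigenvalues: λₙ = 3.0099n²π²/2.1973².
First three modes:
  n=1: λ₁ = 3.0099π²/2.1973² ≈ 6.153
  n=2: λ₂ = 12.0396π²/2.1973² ≈ 24.611 (4× faster decay)
  n=3: λ₃ = 27.0891π²/2.1973² ≈ 55.375 (9× faster decay)
As t → ∞, higher modes decay exponentially faster. The n=1 mode dominates: θ ~ c₁ sin(πx/2.1973) e^{-λ₁t}.
Decay rate: λ₁ = 3.0099π²/2.1973² ≈ 6.153.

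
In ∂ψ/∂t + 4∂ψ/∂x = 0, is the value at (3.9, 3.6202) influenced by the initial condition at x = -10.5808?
Yes. The characteristic through (3.9, 3.6202) passes through x = -10.5808.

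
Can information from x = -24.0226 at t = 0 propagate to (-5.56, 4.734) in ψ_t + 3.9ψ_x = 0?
Yes. The characteristic through (-5.56, 4.734) passes through x = -24.0226.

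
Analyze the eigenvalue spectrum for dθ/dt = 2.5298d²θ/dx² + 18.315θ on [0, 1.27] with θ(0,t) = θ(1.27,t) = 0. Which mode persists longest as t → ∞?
Eigenvalues: λₙ = 2.5298n²π²/1.27² - 18.315.
First three modes:
  n=1: λ₁ = 2.5298π²/1.27² - 18.315 ≈ -2.835
  n=2: λ₂ = 10.1192π²/1.27² - 18.315 ≈ 43.606
  n=3: λ₃ = 22.7682π²/1.27² - 18.315 ≈ 121.007
Since 2.5298π²/1.27² ≈ 15.48 < 18.315, λ₁ < 0.
The n=1 mode grows fastest (−λₙ is largest for n=1) → dominates.
Asymptotic: θ ~ c₁ sin(πx/1.27) e^{2.835t} (exponential growth at rate −λ₁ ≈ 2.835).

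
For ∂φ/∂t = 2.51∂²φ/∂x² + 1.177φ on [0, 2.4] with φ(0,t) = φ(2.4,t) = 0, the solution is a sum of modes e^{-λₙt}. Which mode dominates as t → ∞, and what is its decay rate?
Eigenvalues: λₙ = 2.51n²π²/2.4² - 1.177.
First three modes:
  n=1: λ₁ = 2.51π²/2.4² - 1.177 ≈ 3.124
  n=2: λ₂ = 10.04π²/2.4² - 1.177 ≈ 16.026
  n=3: λ₃ = 22.59π²/2.4² - 1.177 ≈ 37.53
Since 2.51π²/2.4² ≈ 4.301 > 1.177, all λₙ > 0.
The n=1 mode decays slowest → dominates as t → ∞.
Asymptotic: φ ~ c₁ sin(πx/2.4) e^{-λ₁t} with decay rate λ₁ ≈ 3.124.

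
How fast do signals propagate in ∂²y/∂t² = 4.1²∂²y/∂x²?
Speed = 4.1. Information travels along characteristics x = x₀ ± 4.1t.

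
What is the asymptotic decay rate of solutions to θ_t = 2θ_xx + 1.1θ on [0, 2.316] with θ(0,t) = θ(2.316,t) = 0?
Eigenvalues: λₙ = 2n²π²/2.316² - 1.1.
First three modes:
  n=1: λ₁ = 2π²/2.316² - 1.1 ≈ 2.58
  n=2: λ₂ = 8π²/2.316² - 1.1 ≈ 13.62
  n=3: λ₃ = 18π²/2.316² - 1.1 ≈ 32.02
Since 2π²/2.316² ≈ 3.68 > 1.1, all λₙ > 0.
The n=1 mode decays slowest → dominates as t → ∞.
Asymptotic: θ ~ c₁ sin(πx/2.316) e^{-λ₁t} with decay rate λ₁ ≈ 2.58.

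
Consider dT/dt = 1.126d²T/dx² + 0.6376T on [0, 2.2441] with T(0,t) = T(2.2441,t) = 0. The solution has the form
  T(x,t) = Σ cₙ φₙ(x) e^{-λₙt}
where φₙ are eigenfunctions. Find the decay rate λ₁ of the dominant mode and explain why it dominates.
Eigenvalues: λₙ = 1.126n²π²/2.2441² - 0.6376.
First three modes:
  n=1: λ₁ = 1.126π²/2.2441² - 0.6376 ≈ 1.569
  n=2: λ₂ = 4.504π²/2.2441² - 0.6376 ≈ 8.189
  n=3: λ₃ = 10.134π²/2.2441² - 0.6376 ≈ 19.223
Since 1.126π²/2.2441² ≈ 2.207 > 0.6376, all λₙ > 0.
The n=1 mode decays slowest → dominates as t → ∞.
Asymptotic: T ~ c₁ sin(πx/2.2441) e^{-λ₁t} with decay rate λ₁ ≈ 1.569.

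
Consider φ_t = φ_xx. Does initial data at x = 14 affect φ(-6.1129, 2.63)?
Yes, for any finite x. The heat equation has infinite propagation speed, so all initial data affects all points at any t > 0.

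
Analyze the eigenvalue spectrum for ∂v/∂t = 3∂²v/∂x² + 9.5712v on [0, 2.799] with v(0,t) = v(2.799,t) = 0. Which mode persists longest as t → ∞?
Eigenvalues: λₙ = 3n²π²/2.799² - 9.5712.
First three modes:
  n=1: λ₁ = 3π²/2.799² - 9.5712 ≈ -5.792
  n=2: λ₂ = 12π²/2.799² - 9.5712 ≈ 5.546
  n=3: λ₃ = 27π²/2.799² - 9.5712 ≈ 24.443
Since 3π²/2.799² ≈ 3.779 < 9.5712, λ₁ < 0.
The n=1 mode grows fastest (−λₙ is largest for n=1) → dominates.
Asymptotic: v ~ c₁ sin(πx/2.799) e^{5.792t} (exponential growth at rate −λ₁ ≈ 5.792).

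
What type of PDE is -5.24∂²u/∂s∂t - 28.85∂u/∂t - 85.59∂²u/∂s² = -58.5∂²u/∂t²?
Rewriting in standard form: -85.59∂²u/∂s² - 5.24∂²u/∂s∂t + 58.5∂²u/∂t² - 28.85∂u/∂t = 0. With A = -85.59, B = -5.24, C = 58.5, the discriminant is 20055.5176. This is a hyperbolic PDE.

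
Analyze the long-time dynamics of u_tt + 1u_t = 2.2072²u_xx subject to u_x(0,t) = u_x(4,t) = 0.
Long-time behavior: u → constant (steady state). Damping (γ=1) dissipates the nonconstant modes; with Neumann BCs the spatial average obeys M''+γM'=0 and tends to a finite limit.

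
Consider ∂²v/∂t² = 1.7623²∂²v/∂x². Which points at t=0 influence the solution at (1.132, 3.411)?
Domain of dependence: [-4.8792053, 7.1432053]. Signals travel at speed 1.7623, so data within |x - 1.132| ≤ 1.7623·3.411 = 6.0112053 can reach the point.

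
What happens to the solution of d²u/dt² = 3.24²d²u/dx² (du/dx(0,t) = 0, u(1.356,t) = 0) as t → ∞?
u oscillates (no decay). Energy is conserved; the solution oscillates indefinitely as standing waves.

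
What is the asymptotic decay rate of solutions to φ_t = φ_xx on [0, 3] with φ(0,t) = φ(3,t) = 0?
Eigenvalues: λₙ = n²π²/3².
First three modes:
  n=1: λ₁ = π²/3² ≈ 1.097
  n=2: λ₂ = 4π²/3² ≈ 4.386 (4× faster decay)
  n=3: λ₃ = 9π²/3² ≈ 9.87 (9× faster decay)
As t → ∞, higher modes decay exponentially faster. The n=1 mode dominates: φ ~ c₁ sin(πx/3) e^{-λ₁t}.
Decay rate: λ₁ = π²/3² ≈ 1.097.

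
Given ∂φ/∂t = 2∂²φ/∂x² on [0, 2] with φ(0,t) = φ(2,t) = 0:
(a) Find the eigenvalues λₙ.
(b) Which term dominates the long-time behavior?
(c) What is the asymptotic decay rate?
Eigenvalues: λₙ = 2n²π²/2².
First three modes:
  n=1: λ₁ = 2π²/2² ≈ 4.935
  n=2: λ₂ = 8π²/2² ≈ 19.739 (4× faster decay)
  n=3: λ₃ = 18π²/2² ≈ 44.413 (9× faster decay)
As t → ∞, higher modes decay exponentially faster. The n=1 mode dominates: φ ~ c₁ sin(πx/2) e^{-λ₁t}.
Decay rate: λ₁ = 2π²/2² ≈ 4.935.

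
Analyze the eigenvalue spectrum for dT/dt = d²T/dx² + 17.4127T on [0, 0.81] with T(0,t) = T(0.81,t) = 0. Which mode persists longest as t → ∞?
Eigenvalues: λₙ = n²π²/0.81² - 17.4127.
First three modes:
  n=1: λ₁ = π²/0.81² - 17.4127 ≈ -2.37
  n=2: λ₂ = 4π²/0.81² - 17.4127 ≈ 42.759
  n=3: λ₃ = 9π²/0.81² - 17.4127 ≈ 117.973
Since π²/0.81² ≈ 15.043 < 17.4127, λ₁ < 0.
The n=1 mode grows fastest (−λₙ is largest for n=1) → dominates.
Asymptotic: T ~ c₁ sin(πx/0.81) e^{2.37t} (exponential growth at rate −λ₁ ≈ 2.37).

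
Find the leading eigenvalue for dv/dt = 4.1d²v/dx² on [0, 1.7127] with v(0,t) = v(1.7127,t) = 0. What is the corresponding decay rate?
Eigenvalues: λₙ = 4.1n²π²/1.7127².
First three modes:
  n=1: λ₁ = 4.1π²/1.7127² ≈ 13.795
  n=2: λ₂ = 16.4π²/1.7127² ≈ 55.18 (4× faster decay)
  n=3: λ₃ = 36.9π²/1.7127² ≈ 124.155 (9× faster decay)
As t → ∞, higher modes decay exponentially faster. The n=1 mode dominates: v ~ c₁ sin(πx/1.7127) e^{-λ₁t}.
Decay rate: λ₁ = 4.1π²/1.7127² ≈ 13.795.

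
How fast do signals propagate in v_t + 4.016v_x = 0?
Speed = 4.016. Information travels along x - 4.016t = const (rightward).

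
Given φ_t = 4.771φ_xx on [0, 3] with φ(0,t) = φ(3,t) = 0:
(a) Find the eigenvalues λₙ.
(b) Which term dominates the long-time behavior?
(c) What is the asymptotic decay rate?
Eigenvalues: λₙ = 4.771n²π²/3².
First three modes:
  n=1: λ₁ = 4.771π²/3² ≈ 5.232
  n=2: λ₂ = 19.084π²/3² ≈ 20.928 (4× faster decay)
  n=3: λ₃ = 42.939π²/3² ≈ 47.088 (9× faster decay)
As t → ∞, higher modes decay exponentially faster. The n=1 mode dominates: φ ~ c₁ sin(πx/3) e^{-λ₁t}.
Decay rate: λ₁ = 4.771π²/3² ≈ 5.232.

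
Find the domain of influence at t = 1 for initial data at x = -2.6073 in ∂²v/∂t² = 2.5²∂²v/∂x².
Domain of influence: [-5.1073, -0.1073]. Data at x = -2.6073 spreads outward at speed 2.5.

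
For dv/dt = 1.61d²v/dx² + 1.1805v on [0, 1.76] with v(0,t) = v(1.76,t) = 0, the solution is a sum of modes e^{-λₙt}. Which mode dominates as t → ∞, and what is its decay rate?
Eigenvalues: λₙ = 1.61n²π²/1.76² - 1.1805.
First three modes:
  n=1: λ₁ = 1.61π²/1.76² - 1.1805 ≈ 3.949
  n=2: λ₂ = 6.44π²/1.76² - 1.1805 ≈ 19.339
  n=3: λ₃ = 14.49π²/1.76² - 1.1805 ≈ 44.988
Since 1.61π²/1.76² ≈ 5.13 > 1.1805, all λₙ > 0.
The n=1 mode decays slowest → dominates as t → ∞.
Asymptotic: v ~ c₁ sin(πx/1.76) e^{-λ₁t} with decay rate λ₁ ≈ 3.949.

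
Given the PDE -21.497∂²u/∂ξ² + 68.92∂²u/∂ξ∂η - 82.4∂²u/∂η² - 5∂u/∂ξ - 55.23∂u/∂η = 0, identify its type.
The second-order coefficients are A = -21.497, B = 68.92, C = -82.4. Since B² - 4AC = -2335.4448 < 0, this is an elliptic PDE.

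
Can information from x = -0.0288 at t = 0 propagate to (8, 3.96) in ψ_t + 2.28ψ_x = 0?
No. Only data at x = -1.0288 affects (8, 3.96). Advection has one-way propagation along characteristics.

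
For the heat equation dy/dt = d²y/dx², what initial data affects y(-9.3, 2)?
The entire real line. The heat equation has infinite propagation speed: any initial disturbance instantly affects all points (though exponentially small far away).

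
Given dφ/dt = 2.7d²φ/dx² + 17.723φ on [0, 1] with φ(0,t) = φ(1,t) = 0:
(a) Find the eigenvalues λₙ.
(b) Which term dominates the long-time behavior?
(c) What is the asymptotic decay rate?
Eigenvalues: λₙ = 2.7n²π²/1² - 17.723.
First three modes:
  n=1: λ₁ = 2.7π² - 17.723 ≈ 8.925
  n=2: λ₂ = 10.8π² - 17.723 ≈ 88.869
  n=3: λ₃ = 24.3π² - 17.723 ≈ 222.108
Since 2.7π² ≈ 26.648 > 17.723, all λₙ > 0.
The n=1 mode decays slowest → dominates as t → ∞.
Asymptotic: φ ~ c₁ sin(πx/1) e^{-λ₁t} with decay rate λ₁ ≈ 8.925.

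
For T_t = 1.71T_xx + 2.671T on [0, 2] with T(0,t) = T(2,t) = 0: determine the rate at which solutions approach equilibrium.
Eigenvalues: λₙ = 1.71n²π²/2² - 2.671.
First three modes:
  n=1: λ₁ = 1.71π²/2² - 2.671 ≈ 1.548
  n=2: λ₂ = 6.84π²/2² - 2.671 ≈ 14.206
  n=3: λ₃ = 15.39π²/2² - 2.671 ≈ 35.302
Since 1.71π²/2² ≈ 4.219 > 2.671, all λₙ > 0.
The n=1 mode decays slowest → dominates as t → ∞.
Asymptotic: T ~ c₁ sin(πx/2) e^{-λ₁t} with decay rate λ₁ ≈ 1.548.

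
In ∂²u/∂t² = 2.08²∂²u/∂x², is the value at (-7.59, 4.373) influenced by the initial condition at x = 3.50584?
No. The domain of dependence is [-16.68584, 1.50584], and 3.50584 is outside this interval.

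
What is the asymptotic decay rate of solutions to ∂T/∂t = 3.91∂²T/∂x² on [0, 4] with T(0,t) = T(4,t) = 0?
Eigenvalues: λₙ = 3.91n²π²/4².
First three modes:
  n=1: λ₁ = 3.91π²/4² ≈ 2.412
  n=2: λ₂ = 15.64π²/4² ≈ 9.648 (4× faster decay)
  n=3: λ₃ = 35.19π²/4² ≈ 21.707 (9× faster decay)
As t → ∞, higher modes decay exponentially faster. The n=1 mode dominates: T ~ c₁ sin(πx/4) e^{-λ₁t}.
Decay rate: λ₁ = 3.91π²/4² ≈ 2.412.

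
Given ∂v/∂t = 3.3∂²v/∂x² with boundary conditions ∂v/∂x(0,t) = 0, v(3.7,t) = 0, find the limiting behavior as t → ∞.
v → 0. Heat escapes through the Dirichlet boundary.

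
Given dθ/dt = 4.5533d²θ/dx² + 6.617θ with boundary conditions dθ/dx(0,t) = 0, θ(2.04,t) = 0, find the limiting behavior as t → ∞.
θ grows unboundedly. Reaction dominates diffusion (r=6.617 > κπ²/(4L²)≈2.7); solution grows exponentially.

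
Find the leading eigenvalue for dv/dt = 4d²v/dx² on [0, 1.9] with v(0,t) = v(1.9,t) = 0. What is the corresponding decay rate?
Eigenvalues: λₙ = 4n²π²/1.9².
First three modes:
  n=1: λ₁ = 4π²/1.9² ≈ 10.936
  n=2: λ₂ = 16π²/1.9² ≈ 43.743 (4× faster decay)
  n=3: λ₃ = 36π²/1.9² ≈ 98.423 (9× faster decay)
As t → ∞, higher modes decay exponentially faster. The n=1 mode dominates: v ~ c₁ sin(πx/1.9) e^{-λ₁t}.
Decay rate: λ₁ = 4π²/1.9² ≈ 10.936.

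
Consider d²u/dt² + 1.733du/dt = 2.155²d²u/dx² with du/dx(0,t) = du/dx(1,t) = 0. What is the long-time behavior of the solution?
As t → ∞, u → constant (steady state). Damping (γ=1.733) dissipates the nonconstant modes; with Neumann BCs the spatial average obeys M''+γM'=0 and tends to a finite limit.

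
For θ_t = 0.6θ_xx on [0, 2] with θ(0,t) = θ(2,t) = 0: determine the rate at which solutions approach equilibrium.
Eigenvalues: λₙ = 0.6n²π²/2².
First three modes:
  n=1: λ₁ = 0.6π²/2² ≈ 1.48
  n=2: λ₂ = 2.4π²/2² ≈ 5.922 (4× faster decay)
  n=3: λ₃ = 5.4π²/2² ≈ 13.324 (9× faster decay)
As t → ∞, higher modes decay exponentially faster. The n=1 mode dominates: θ ~ c₁ sin(πx/2) e^{-λ₁t}.
Decay rate: λ₁ = 0.6π²/2² ≈ 1.48.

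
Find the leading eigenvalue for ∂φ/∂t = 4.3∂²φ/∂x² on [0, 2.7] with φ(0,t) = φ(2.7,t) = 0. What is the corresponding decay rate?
Eigenvalues: λₙ = 4.3n²π²/2.7².
First three modes:
  n=1: λ₁ = 4.3π²/2.7² ≈ 5.822
  n=2: λ₂ = 17.2π²/2.7² ≈ 23.286 (4× faster decay)
  n=3: λ₃ = 38.7π²/2.7² ≈ 52.394 (9× faster decay)
As t → ∞, higher modes decay exponentially faster. The n=1 mode dominates: φ ~ c₁ sin(πx/2.7) e^{-λ₁t}.
Decay rate: λ₁ = 4.3π²/2.7² ≈ 5.822.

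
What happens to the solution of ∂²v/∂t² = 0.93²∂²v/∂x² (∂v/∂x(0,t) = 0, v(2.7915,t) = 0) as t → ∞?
v oscillates (no decay). Energy is conserved; the solution oscillates indefinitely as standing waves.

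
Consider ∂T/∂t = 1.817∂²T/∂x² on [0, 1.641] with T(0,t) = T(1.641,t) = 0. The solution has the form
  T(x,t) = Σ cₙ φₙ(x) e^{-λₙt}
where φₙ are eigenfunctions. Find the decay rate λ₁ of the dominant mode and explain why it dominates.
Eigenvalues: λₙ = 1.817n²π²/1.641².
First three modes:
  n=1: λ₁ = 1.817π²/1.641² ≈ 6.659
  n=2: λ₂ = 7.268π²/1.641² ≈ 26.638 (4× faster decay)
  n=3: λ₃ = 16.353π²/1.641² ≈ 59.935 (9× faster decay)
As t → ∞, higher modes decay exponentially faster. The n=1 mode dominates: T ~ c₁ sin(πx/1.641) e^{-λ₁t}.
Decay rate: λ₁ = 1.817π²/1.641² ≈ 6.659.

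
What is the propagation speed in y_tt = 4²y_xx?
Speed = 4. Information travels along characteristics x = x₀ ± 4t.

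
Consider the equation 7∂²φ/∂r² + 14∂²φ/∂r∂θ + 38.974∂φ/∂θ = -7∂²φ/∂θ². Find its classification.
Rewriting in standard form: 7∂²φ/∂r² + 14∂²φ/∂r∂θ + 7∂²φ/∂θ² + 38.974∂φ/∂θ = 0. Parabolic. (A = 7, B = 14, C = 7 gives B² - 4AC = 0.)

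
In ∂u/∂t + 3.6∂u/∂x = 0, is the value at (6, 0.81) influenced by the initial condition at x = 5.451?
No. Only data at x = 3.084 affects (6, 0.81). Advection has one-way propagation along characteristics.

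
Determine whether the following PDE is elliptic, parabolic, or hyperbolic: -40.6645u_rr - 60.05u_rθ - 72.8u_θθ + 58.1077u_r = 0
Coefficients: A = -40.6645, B = -60.05, C = -72.8. B² - 4AC = -8235.4999, which is negative, so the equation is elliptic.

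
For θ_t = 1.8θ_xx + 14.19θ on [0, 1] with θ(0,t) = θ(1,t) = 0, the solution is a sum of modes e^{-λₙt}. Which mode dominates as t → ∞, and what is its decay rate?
Eigenvalues: λₙ = 1.8n²π²/1² - 14.19.
First three modes:
  n=1: λ₁ = 1.8π² - 14.19 ≈ 3.575
  n=2: λ₂ = 7.2π² - 14.19 ≈ 56.871
  n=3: λ₃ = 16.2π² - 14.19 ≈ 145.698
Since 1.8π² ≈ 17.765 > 14.19, all λₙ > 0.
The n=1 mode decays slowest → dominates as t → ∞.
Asymptotic: θ ~ c₁ sin(πx/1) e^{-λ₁t} with decay rate λ₁ ≈ 3.575.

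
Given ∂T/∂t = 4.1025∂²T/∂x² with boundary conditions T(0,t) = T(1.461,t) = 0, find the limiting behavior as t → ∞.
T → 0. Heat diffuses out through both boundaries.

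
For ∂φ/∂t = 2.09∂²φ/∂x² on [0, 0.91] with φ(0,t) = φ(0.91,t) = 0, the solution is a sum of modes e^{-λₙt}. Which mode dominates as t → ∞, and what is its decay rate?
Eigenvalues: λₙ = 2.09n²π²/0.91².
First three modes:
  n=1: λ₁ = 2.09π²/0.91² ≈ 24.909
  n=2: λ₂ = 8.36π²/0.91² ≈ 99.638 (4× faster decay)
  n=3: λ₃ = 18.81π²/0.91² ≈ 224.185 (9× faster decay)
As t → ∞, higher modes decay exponentially faster. The n=1 mode dominates: φ ~ c₁ sin(πx/0.91) e^{-λ₁t}.
Decay rate: λ₁ = 2.09π²/0.91² ≈ 24.909.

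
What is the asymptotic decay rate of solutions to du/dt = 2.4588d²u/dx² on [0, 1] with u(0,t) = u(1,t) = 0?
Eigenvalues: λₙ = 2.4588n²π².
First three modes:
  n=1: λ₁ = 2.4588π² ≈ 24.267
  n=2: λ₂ = 9.8352π² ≈ 97.07 (4× faster decay)
  n=3: λ₃ = 22.1292π² ≈ 218.406 (9× faster decay)
As t → ∞, higher modes decay exponentially faster. The n=1 mode dominates: u ~ c₁ sin(πx) e^{-λ₁t}.
Decay rate: λ₁ = 2.4588π² ≈ 24.267.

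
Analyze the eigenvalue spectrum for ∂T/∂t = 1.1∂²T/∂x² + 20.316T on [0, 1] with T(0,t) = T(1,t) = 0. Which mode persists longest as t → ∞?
Eigenvalues: λₙ = 1.1n²π²/1² - 20.316.
First three modes:
  n=1: λ₁ = 1.1π² - 20.316 ≈ -9.459
  n=2: λ₂ = 4.4π² - 20.316 ≈ 23.11
  n=3: λ₃ = 9.9π² - 20.316 ≈ 77.393
Since 1.1π² ≈ 10.857 < 20.316, λ₁ < 0.
The n=1 mode grows fastest (−λₙ is largest for n=1) → dominates.
Asymptotic: T ~ c₁ sin(πx/1) e^{9.459t} (exponential growth at rate −λ₁ ≈ 9.459).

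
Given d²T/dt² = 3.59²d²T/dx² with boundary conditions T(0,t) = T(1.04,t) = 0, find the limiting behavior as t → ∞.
T oscillates (no decay). Energy is conserved; the solution oscillates indefinitely as standing waves.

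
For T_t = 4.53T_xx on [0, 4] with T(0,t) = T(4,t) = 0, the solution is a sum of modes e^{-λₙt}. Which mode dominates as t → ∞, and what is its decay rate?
Eigenvalues: λₙ = 4.53n²π²/4².
First three modes:
  n=1: λ₁ = 4.53π²/4² ≈ 2.794
  n=2: λ₂ = 18.12π²/4² ≈ 11.177 (4× faster decay)
  n=3: λ₃ = 40.77π²/4² ≈ 25.149 (9× faster decay)
As t → ∞, higher modes decay exponentially faster. The n=1 mode dominates: T ~ c₁ sin(πx/4) e^{-λ₁t}.
Decay rate: λ₁ = 4.53π²/4² ≈ 2.794.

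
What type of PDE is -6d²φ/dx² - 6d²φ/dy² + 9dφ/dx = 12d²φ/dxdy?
Rewriting in standard form: -6d²φ/dx² - 12d²φ/dxdy - 6d²φ/dy² + 9dφ/dx = 0. With A = -6, B = -12, C = -6, the discriminant is 0. This is a parabolic PDE.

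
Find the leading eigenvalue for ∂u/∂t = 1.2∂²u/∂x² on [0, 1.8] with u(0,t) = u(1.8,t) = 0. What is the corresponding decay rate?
Eigenvalues: λₙ = 1.2n²π²/1.8².
First three modes:
  n=1: λ₁ = 1.2π²/1.8² ≈ 3.655
  n=2: λ₂ = 4.8π²/1.8² ≈ 14.622 (4× faster decay)
  n=3: λ₃ = 10.8π²/1.8² ≈ 32.899 (9× faster decay)
As t → ∞, higher modes decay exponentially faster. The n=1 mode dominates: u ~ c₁ sin(πx/1.8) e^{-λ₁t}.
Decay rate: λ₁ = 1.2π²/1.8² ≈ 3.655.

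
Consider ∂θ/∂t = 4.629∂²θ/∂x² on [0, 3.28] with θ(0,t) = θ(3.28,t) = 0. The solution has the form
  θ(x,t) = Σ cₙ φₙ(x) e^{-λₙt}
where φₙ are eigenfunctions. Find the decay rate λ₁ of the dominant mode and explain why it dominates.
Eigenvalues: λₙ = 4.629n²π²/3.28².
First three modes:
  n=1: λ₁ = 4.629π²/3.28² ≈ 4.247
  n=2: λ₂ = 18.516π²/3.28² ≈ 16.986 (4× faster decay)
  n=3: λ₃ = 41.661π²/3.28² ≈ 38.219 (9× faster decay)
As t → ∞, higher modes decay exponentially faster. The n=1 mode dominates: θ ~ c₁ sin(πx/3.28) e^{-λ₁t}.
Decay rate: λ₁ = 4.629π²/3.28² ≈ 4.247.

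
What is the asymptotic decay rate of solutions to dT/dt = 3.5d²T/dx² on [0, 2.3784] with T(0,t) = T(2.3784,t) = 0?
Eigenvalues: λₙ = 3.5n²π²/2.3784².
First three modes:
  n=1: λ₁ = 3.5π²/2.3784² ≈ 6.107
  n=2: λ₂ = 14π²/2.3784² ≈ 24.426 (4× faster decay)
  n=3: λ₃ = 31.5π²/2.3784² ≈ 54.959 (9× faster decay)
As t → ∞, higher modes decay exponentially faster. The n=1 mode dominates: T ~ c₁ sin(πx/2.3784) e^{-λ₁t}.
Decay rate: λ₁ = 3.5π²/2.3784² ≈ 6.107.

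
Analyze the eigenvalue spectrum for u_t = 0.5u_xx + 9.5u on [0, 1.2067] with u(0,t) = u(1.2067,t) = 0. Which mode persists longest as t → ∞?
Eigenvalues: λₙ = 0.5n²π²/1.2067² - 9.5.
First three modes:
  n=1: λ₁ = 0.5π²/1.2067² - 9.5 ≈ -6.111
  n=2: λ₂ = 2π²/1.2067² - 9.5 ≈ 4.056
  n=3: λ₃ = 4.5π²/1.2067² - 9.5 ≈ 21.001
Since 0.5π²/1.2067² ≈ 3.389 < 9.5, λ₁ < 0.
The n=1 mode grows fastest (−λₙ is largest for n=1) → dominates.
Asymptotic: u ~ c₁ sin(πx/1.2067) e^{6.111t} (exponential growth at rate −λ₁ ≈ 6.111).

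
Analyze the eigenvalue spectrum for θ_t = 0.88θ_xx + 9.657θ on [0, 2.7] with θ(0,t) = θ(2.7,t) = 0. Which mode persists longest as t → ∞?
Eigenvalues: λₙ = 0.88n²π²/2.7² - 9.657.
First three modes:
  n=1: λ₁ = 0.88π²/2.7² - 9.657 ≈ -8.466
  n=2: λ₂ = 3.52π²/2.7² - 9.657 ≈ -4.891
  n=3: λ₃ = 7.92π²/2.7² - 9.657 ≈ 1.066
Since 0.88π²/2.7² ≈ 1.191 < 9.657, λ₁ < 0.
The n=1 mode grows fastest (−λₙ is largest for n=1) → dominates.
Asymptotic: θ ~ c₁ sin(πx/2.7) e^{8.466t} (exponential growth at rate −λ₁ ≈ 8.466).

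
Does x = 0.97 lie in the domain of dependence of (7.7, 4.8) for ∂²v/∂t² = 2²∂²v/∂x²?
Yes. The domain of dependence is [-1.9, 17.3], and 0.97 ∈ [-1.9, 17.3].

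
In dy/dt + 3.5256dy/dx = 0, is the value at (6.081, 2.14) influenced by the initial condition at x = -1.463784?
Yes. The characteristic through (6.081, 2.14) passes through x = -1.463784.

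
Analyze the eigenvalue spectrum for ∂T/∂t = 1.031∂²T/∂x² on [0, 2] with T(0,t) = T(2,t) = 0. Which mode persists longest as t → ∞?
Eigenvalues: λₙ = 1.031n²π²/2².
First three modes:
  n=1: λ₁ = 1.031π²/2² ≈ 2.544
  n=2: λ₂ = 4.124π²/2² ≈ 10.176 (4× faster decay)
  n=3: λ₃ = 9.279π²/2² ≈ 22.895 (9× faster decay)
As t → ∞, higher modes decay exponentially faster. The n=1 mode dominates: T ~ c₁ sin(πx/2) e^{-λ₁t}.
Decay rate: λ₁ = 1.031π²/2² ≈ 2.544.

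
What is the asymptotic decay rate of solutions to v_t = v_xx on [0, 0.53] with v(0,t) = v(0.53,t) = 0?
Eigenvalues: λₙ = n²π²/0.53².
First three modes:
  n=1: λ₁ = π²/0.53² ≈ 35.136
  n=2: λ₂ = 4π²/0.53² ≈ 140.543 (4× faster decay)
  n=3: λ₃ = 9π²/0.53² ≈ 316.221 (9× faster decay)
As t → ∞, higher modes decay exponentially faster. The n=1 mode dominates: v ~ c₁ sin(πx/0.53) e^{-λ₁t}.
Decay rate: λ₁ = π²/0.53² ≈ 35.136.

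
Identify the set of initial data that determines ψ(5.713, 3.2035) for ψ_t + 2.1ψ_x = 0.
A single point: x = -1.01435. The characteristic through (5.713, 3.2035) is x - 2.1t = const, so x = 5.713 - 2.1·3.2035 = -1.01435.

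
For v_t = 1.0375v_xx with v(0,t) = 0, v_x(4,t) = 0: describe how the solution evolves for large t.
v → 0. Heat escapes through the Dirichlet boundary.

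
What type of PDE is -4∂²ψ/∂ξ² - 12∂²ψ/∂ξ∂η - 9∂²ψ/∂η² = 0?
With A = -4, B = -12, C = -9, the discriminant is 0. This is a parabolic PDE.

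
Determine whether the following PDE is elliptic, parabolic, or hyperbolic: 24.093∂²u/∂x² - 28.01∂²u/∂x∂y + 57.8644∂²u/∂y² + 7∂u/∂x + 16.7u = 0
Coefficients: A = 24.093, B = -28.01, C = 57.8644. B² - 4AC = -4791.9478568, which is negative, so the equation is elliptic.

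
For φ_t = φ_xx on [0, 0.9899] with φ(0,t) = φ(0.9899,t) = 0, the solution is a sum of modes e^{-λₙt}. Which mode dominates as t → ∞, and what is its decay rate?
Eigenvalues: λₙ = n²π²/0.9899².
First three modes:
  n=1: λ₁ = π²/0.9899² ≈ 10.072
  n=2: λ₂ = 4π²/0.9899² ≈ 40.288 (4× faster decay)
  n=3: λ₃ = 9π²/0.9899² ≈ 90.648 (9× faster decay)
As t → ∞, higher modes decay exponentially faster. The n=1 mode dominates: φ ~ c₁ sin(πx/0.9899) e^{-λ₁t}.
Decay rate: λ₁ = π²/0.9899² ≈ 10.072.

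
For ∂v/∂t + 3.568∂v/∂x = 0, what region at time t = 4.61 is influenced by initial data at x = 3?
At x = 19.44848. The characteristic carries data from (3, 0) to (19.44848, 4.61).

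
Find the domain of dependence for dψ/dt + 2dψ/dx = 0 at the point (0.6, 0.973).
A single point: x = -1.346. The characteristic through (0.6, 0.973) is x - 2t = const, so x = 0.6 - 2·0.973 = -1.346.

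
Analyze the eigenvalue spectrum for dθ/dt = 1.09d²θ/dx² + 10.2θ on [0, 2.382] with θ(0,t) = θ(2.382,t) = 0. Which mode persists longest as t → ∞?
Eigenvalues: λₙ = 1.09n²π²/2.382² - 10.2.
First three modes:
  n=1: λ₁ = 1.09π²/2.382² - 10.2 ≈ -8.304
  n=2: λ₂ = 4.36π²/2.382² - 10.2 ≈ -2.616
  n=3: λ₃ = 9.81π²/2.382² - 10.2 ≈ 6.864
Since 1.09π²/2.382² ≈ 1.896 < 10.2, λ₁ < 0.
The n=1 mode grows fastest (−λₙ is largest for n=1) → dominates.
Asymptotic: θ ~ c₁ sin(πx/2.382) e^{8.304t} (exponential growth at rate −λ₁ ≈ 8.304).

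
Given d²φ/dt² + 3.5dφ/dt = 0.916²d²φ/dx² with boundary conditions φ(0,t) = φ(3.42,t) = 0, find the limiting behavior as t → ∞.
φ → 0. Damping (γ=3.5) dissipates energy; oscillations decay exponentially.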